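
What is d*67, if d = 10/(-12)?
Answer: -335/6 ≈ -55.833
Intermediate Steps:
d = -⅚ (d = 10*(-1/12) = -⅚ ≈ -0.83333)
d*67 = -⅚*67 = -335/6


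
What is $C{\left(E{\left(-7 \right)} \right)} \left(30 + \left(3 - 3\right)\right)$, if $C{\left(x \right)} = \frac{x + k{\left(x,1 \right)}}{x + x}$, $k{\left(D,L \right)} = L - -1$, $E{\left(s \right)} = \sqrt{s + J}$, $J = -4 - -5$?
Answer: $15 - 5 i \sqrt{6} \approx 15.0 - 12.247 i$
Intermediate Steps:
$J = 1$ ($J = -4 + 5 = 1$)
$E{\left(s \right)} = \sqrt{1 + s}$ ($E{\left(s \right)} = \sqrt{s + 1} = \sqrt{1 + s}$)
$k{\left(D,L \right)} = 1 + L$ ($k{\left(D,L \right)} = L + 1 = 1 + L$)
$C{\left(x \right)} = \frac{2 + x}{2 x}$ ($C{\left(x \right)} = \frac{x + \left(1 + 1\right)}{x + x} = \frac{x + 2}{2 x} = \left(2 + x\right) \frac{1}{2 x} = \frac{2 + x}{2 x}$)
$C{\left(E{\left(-7 \right)} \right)} \left(30 + \left(3 - 3\right)\right) = \frac{2 + \sqrt{1 - 7}}{2 \sqrt{1 - 7}} \left(30 + \left(3 - 3\right)\right) = \frac{2 + \sqrt{-6}}{2 \sqrt{-6}} \left(30 + 0\right) = \frac{2 + i \sqrt{6}}{2 i \sqrt{6}} \cdot 30 = \frac{- \frac{i \sqrt{6}}{6} \left(2 + i \sqrt{6}\right)}{2} \cdot 30 = - \frac{i \sqrt{6} \left(2 + i \sqrt{6}\right)}{12} \cdot 30 = - \frac{5 i \sqrt{6} \left(2 + i \sqrt{6}\right)}{2}$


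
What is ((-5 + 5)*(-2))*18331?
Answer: 0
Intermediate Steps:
((-5 + 5)*(-2))*18331 = (0*(-2))*18331 = 0*18331 = 0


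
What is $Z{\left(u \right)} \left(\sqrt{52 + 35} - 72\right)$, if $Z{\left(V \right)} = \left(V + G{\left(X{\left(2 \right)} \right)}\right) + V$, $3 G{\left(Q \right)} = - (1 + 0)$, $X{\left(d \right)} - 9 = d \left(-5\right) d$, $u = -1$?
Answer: $168 - \frac{7 \sqrt{87}}{3} \approx 146.24$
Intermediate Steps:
$X{\left(d \right)} = 9 - 5 d^{2}$ ($X{\left(d \right)} = 9 + d \left(-5\right) d = 9 + - 5 d d = 9 - 5 d^{2}$)
$G{\left(Q \right)} = - \frac{1}{3}$ ($G{\left(Q \right)} = \frac{\left(-1\right) \left(1 + 0\right)}{3} = \frac{\left(-1\right) 1}{3} = \frac{1}{3} \left(-1\right) = - \frac{1}{3}$)
$Z{\left(V \right)} = - \frac{1}{3} + 2 V$ ($Z{\left(V \right)} = \left(V - \frac{1}{3}\right) + V = \left(- \frac{1}{3} + V\right) + V = - \frac{1}{3} + 2 V$)
$Z{\left(u \right)} \left(\sqrt{52 + 35} - 72\right) = \left(- \frac{1}{3} + 2 \left(-1\right)\right) \left(\sqrt{52 + 35} - 72\right) = \left(- \frac{1}{3} - 2\right) \left(\sqrt{87} - 72\right) = - \frac{7 \left(-72 + \sqrt{87}\right)}{3} = 168 - \frac{7 \sqrt{87}}{3}$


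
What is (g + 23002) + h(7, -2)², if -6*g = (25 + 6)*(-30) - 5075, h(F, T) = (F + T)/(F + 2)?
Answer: 3888509/162 ≈ 24003.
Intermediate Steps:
h(F, T) = (F + T)/(2 + F)
g = 6005/6 (g = -((25 + 6)*(-30) - 5075)/6 = -(31*(-30) - 5075)/6 = -(-930 - 5075)/6 = -⅙*(-6005) = 6005/6 ≈ 1000.8)
(g + 23002) + h(7, -2)² = (6005/6 + 23002) + ((7 - 2)/(2 + 7))² = 144017/6 + (5/9)² = 144017/6 + 25/81 = 3888509/162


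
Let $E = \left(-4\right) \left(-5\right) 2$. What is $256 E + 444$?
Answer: $10684$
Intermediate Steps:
$E = 40$ ($E = 20 \cdot 2 = 40$)
$256 E + 444 = 256 \cdot 40 + 444 = 10240 + 444 = 10684$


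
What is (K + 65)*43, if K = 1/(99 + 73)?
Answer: 11181/4 ≈ 2795.3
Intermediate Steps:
K = 1/172 ≈ 0.0058140
(K + 65)*43 = (1/172 + 65)*43 = (11181/172)*43 = 11181/4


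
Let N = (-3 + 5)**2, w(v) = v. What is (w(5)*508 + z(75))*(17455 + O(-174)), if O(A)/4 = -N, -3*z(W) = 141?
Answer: 43475427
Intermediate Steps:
z(W) = -47 (z(W) = -1/3*141 = -47)
N = 4 (N = 2**2 = 4)
O(A) = -16 (O(A) = 4*(-1*4) = 4*(-4) = -16)
(w(5)*508 + z(75))*(17455 + O(-174)) = (5*508 - 47)*(17455 - 16) = (2540 - 47)*17439 = 2493*17439 = 43475427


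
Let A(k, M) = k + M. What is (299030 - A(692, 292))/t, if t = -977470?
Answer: -149023/488735 ≈ -0.30492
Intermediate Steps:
A(k, M) = M + k
(299030 - A(692, 292))/t = (299030 - (292 + 692))/(-977470) = (299030 - 1*984)*(-1/977470) = (299030 - 984)*(-1/977470) = 298046*(-1/977470) = -149023/488735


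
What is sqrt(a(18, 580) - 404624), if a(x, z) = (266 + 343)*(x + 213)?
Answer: I*sqrt(263945) ≈ 513.76*I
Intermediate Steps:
a(x, z) = 129717 + 609*x (a(x, z) = 609*(213 + x) = 129717 + 609*x)
sqrt(a(18, 580) - 404624) = sqrt((129717 + 609*18) - 404624) = sqrt((129717 + 10962) - 404624) = sqrt(140679 - 404624) = sqrt(-263945) = I*sqrt(263945)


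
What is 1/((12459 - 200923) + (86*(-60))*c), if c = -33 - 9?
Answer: 1/28256 ≈ 3.5391e-5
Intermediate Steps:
c = -42
1/((12459 - 200923) + (86*(-60))*c) = 1/((12459 - 200923) + (86*(-60))*(-42)) = 1/(-188464 - 5160*(-42)) = 1/(-188464 + 216720) = 1/28256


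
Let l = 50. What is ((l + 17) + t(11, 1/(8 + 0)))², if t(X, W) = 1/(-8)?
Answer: 286225/64 ≈ 4472.3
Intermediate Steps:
t(X, W) = -⅛
((l + 17) + t(11, 1/(8 + 0)))² = ((50 + 17) - ⅛)² = (67 - ⅛)² = (535/8)² = 286225/64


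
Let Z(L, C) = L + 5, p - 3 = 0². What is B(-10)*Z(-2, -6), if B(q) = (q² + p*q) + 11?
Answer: 243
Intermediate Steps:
p = 3 (p = 3 + 0² = 3 + 0 = 3)
Z(L, C) = 5 + L
B(q) = 11 + q² + 3*q (B(q) = (q² + 3*q) + 11 = 11 + q² + 3*q)
B(-10)*Z(-2, -6) = (11 + (-10)² + 3*(-10))*(5 - 2) = (11 + 100 - 30)*3 = 81*3 = 243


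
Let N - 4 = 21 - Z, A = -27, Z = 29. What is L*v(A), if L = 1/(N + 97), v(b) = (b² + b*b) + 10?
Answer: 1468/93 ≈ 15.785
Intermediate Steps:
N = -4 (N = 4 + (21 - 1*29) = 4 + (21 - 29) = 4 - 8 = -4)
v(b) = 10 + 2*b² (v(b) = (b² + b²) + 10 = 2*b² + 10 = 10 + 2*b²)
L = 1/93 (L = 1/(-4 + 97) = 1/93 ≈ 0.010753)
L*v(A) = (10 + 2*(-27)²)/93 = (10 + 2*729)/93 = (10 + 1458)/93 = (1/93)*1468 = 1468/93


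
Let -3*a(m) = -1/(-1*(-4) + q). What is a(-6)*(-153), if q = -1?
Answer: -17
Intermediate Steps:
a(m) = 1/9 (a(m) = -(-1)/(3*(-1*(-4) - 1)) = -(-1)/(3*(4 - 1)) = -(-1)/(3*3) = -1/3*(-1/3) = 1/9)
a(-6)*(-153) = (1/9)*(-153) = -17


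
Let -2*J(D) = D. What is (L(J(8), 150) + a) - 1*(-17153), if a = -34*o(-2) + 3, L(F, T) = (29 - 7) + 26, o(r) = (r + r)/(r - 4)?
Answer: 51544/3 ≈ 17181.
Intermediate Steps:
J(D) = -D/2
o(r) = 2*r/(-4 + r) (o(r) = (2*r)/(-4 + r) = 2*r/(-4 + r))
L(F, T) = 48 (L(F, T) = 22 + 26 = 48)
a = -59/3 (a = -68*(-2)/(-4 - 2) + 3 = -68*(-2)/(-6) + 3 = -68*(-2)*(-1)/6 + 3 = -34*⅔ + 3 = -68/3 + 3 = -59/3 ≈ -19.667)
(L(J(8), 150) + a) - 1*(-17153) = (48 - 59/3) - 1*(-17153) = 85/3 + 17153 = 51544/3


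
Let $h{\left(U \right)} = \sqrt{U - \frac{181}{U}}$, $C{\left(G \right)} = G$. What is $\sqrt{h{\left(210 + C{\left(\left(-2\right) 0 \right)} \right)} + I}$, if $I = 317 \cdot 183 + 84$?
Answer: $\frac{\sqrt{2561989500 + 210 \sqrt{9222990}}}{210} \approx 241.06$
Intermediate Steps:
$I = 58095$ ($I = 58011 + 84 = 58095$)
$\sqrt{h{\left(210 + C{\left(\left(-2\right) 0 \right)} \right)} + I} = \sqrt{\sqrt{\left(210 - 0\right) - \frac{181}{210 - 0}} + 58095} = \sqrt{\sqrt{\left(210 + 0\right) - \frac{181}{210 + 0}} + 58095} = \sqrt{\sqrt{210 - \frac{181}{210}} + 58095} = \sqrt{\sqrt{\frac{43919}{210}} + 58095} = \sqrt{\frac{\sqrt{9222990}}{210} + 58095} = \sqrt{58095 + \frac{\sqrt{9222990}}{210}}$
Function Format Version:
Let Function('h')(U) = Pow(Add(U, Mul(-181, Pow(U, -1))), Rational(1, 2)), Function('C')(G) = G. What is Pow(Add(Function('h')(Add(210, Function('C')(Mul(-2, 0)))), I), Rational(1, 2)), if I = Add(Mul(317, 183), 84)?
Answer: Mul(Rational(1, 210), Pow(Add(2561989500, Mul(210, Pow(9222990, Rational(1, 2)))), Rational(1, 2))) ≈ 241.06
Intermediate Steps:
I = 58095 (I = Add(58011, 84) = 58095)
Pow(Add(Function('h')(Add(210, Function('C')(Mul(-2, 0)))), I), Rational(1, 2)) = Pow(Add(Pow(Add(Add(210, Mul(-2, 0)), Mul(-181, Pow(Add(210, Mul(-2, 0)), -1))), Rational(1, 2)), 58095), Rational(1, 2)) = Pow(Add(Pow(Add(Add(210, 0), Mul(-181, Pow(Add(210, 0), -1))), Rational(1, 2)), 58095), Rational(1, 2)) = Pow(Add(Pow(Add(210, Mul(-181, Pow(210, -1))), Rational(1, 2)), 58095), Rational(1, 2)) = Pow(Add(Pow(Add(210, Mul(-181, Rational(1, 210))), Rational(1, 2)), 58095), Rational(1, 2)) = Pow(Add(Pow(Add(210, Rational(-181, 210)), Rational(1, 2)), 58095), Rational(1, 2)) = Pow(Add(Pow(Rational(43919, 210), Rational(1, 2)), 58095), Rational(1, 2)) = Pow(Add(Mul(Rational(1, 210), Pow(9222990, Rational(1, 2))), 58095), Rational(1, 2)) = Pow(Add(58095, Mul(Rational(1, 210), Pow(9222990, Rational(1, 2)))), Rational(1, 2))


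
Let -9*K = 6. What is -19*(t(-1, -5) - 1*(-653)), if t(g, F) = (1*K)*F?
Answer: -37411/3 ≈ -12470.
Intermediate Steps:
K = -⅔ (K = -⅑*6 = -⅔ ≈ -0.66667)
t(g, F) = -2*F/3 (t(g, F) = (1*(-⅔))*F = -2*F/3)
-19*(t(-1, -5) - 1*(-653)) = -19*(-⅔*(-5) - 1*(-653)) = -19*(10/3 + 653) = -19*1969/3 = -37411/3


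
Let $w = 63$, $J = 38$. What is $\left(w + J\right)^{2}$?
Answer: $10201$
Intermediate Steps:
$\left(w + J\right)^{2} = \left(63 + 38\right)^{2} = 101^{2} = 10201$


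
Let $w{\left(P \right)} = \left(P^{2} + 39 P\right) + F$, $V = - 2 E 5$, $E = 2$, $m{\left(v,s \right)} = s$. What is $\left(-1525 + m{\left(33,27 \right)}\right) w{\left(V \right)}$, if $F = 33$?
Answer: $519806$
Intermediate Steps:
$V = -20$ ($V = \left(-2\right) 2 \cdot 5 = \left(-4\right) 5 = -20$)
$w{\left(P \right)} = 33 + P^{2} + 39 P$ ($w{\left(P \right)} = \left(P^{2} + 39 P\right) + 33 = 33 + P^{2} + 39 P$)
$\left(-1525 + m{\left(33,27 \right)}\right) w{\left(V \right)} = \left(-1525 + 27\right) \left(33 + \left(-20\right)^{2} + 39 \left(-20\right)\right) = - 1498 \left(33 + 400 - 780\right) = \left(-1498\right) \left(-347\right) = 519806$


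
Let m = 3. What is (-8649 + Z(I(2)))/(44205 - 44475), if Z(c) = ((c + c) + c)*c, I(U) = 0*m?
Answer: 961/30 ≈ 32.033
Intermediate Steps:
I(U) = 0 (I(U) = 0*3 = 0)
Z(c) = 3*c² (Z(c) = (2*c + c)*c = (3*c)*c = 3*c²)
(-8649 + Z(I(2)))/(44205 - 44475) = (-8649 + 3*0²)/(44205 - 44475) = (-8649 + 3*0)/(-270) = (-8649 + 0)*(-1/270) = -8649*(-1/270) = 961/30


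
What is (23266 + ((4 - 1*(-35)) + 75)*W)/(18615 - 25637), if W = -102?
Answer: -5819/3511 ≈ -1.6574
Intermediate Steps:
(23266 + ((4 - 1*(-35)) + 75)*W)/(18615 - 25637) = (23266 + ((4 - 1*(-35)) + 75)*(-102))/(18615 - 25637) = (23266 + ((4 + 35) + 75)*(-102))/(-7022) = (23266 + (39 + 75)*(-102))*(-1/7022) = (23266 + 114*(-102))*(-1/7022) = (23266 - 11628)*(-1/7022) = 11638*(-1/7022) = -5819/3511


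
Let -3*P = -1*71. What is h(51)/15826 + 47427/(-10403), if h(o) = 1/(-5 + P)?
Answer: -42032432103/9219721168 ≈ -4.5590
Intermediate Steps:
P = 71/3 (P = -(-1)*71/3 = -⅓*(-71) = 71/3 ≈ 23.667)
h(o) = 3/56 (h(o) = 1/(-5 + 71/3) = 1/(56/3) = 3/56)
h(51)/15826 + 47427/(-10403) = (3/56)/15826 + 47427/(-10403) = (3/56)*(1/15826) + 47427*(-1/10403) = 3/886256 - 47427/10403 = -42032432103/9219721168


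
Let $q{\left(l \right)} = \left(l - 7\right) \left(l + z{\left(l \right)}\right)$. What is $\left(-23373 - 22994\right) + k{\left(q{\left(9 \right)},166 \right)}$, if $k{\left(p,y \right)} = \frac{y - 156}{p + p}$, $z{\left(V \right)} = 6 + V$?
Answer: $- \frac{2225611}{48} \approx -46367.0$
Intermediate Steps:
$q{\left(l \right)} = \left(-7 + l\right) \left(6 + 2 l\right)$ ($q{\left(l \right)} = \left(l - 7\right) \left(l + \left(6 + l\right)\right) = \left(-7 + l\right) \left(6 + 2 l\right)$)
$k{\left(p,y \right)} = \frac{-156 + y}{2 p}$
$\left(-23373 - 22994\right) + k{\left(q{\left(9 \right)},166 \right)} = \left(-23373 - 22994\right) + \frac{-156 + 166}{2 \left(-42 - 72 + 2 \cdot 9^{2}\right)} = -46367 + \frac{1}{2} \frac{1}{-42 - 72 + 2 \cdot 81} \cdot 10 = -46367 + \frac{1}{2} \frac{1}{-42 - 72 + 162} \cdot 10 = -46367 + \frac{1}{2} \cdot \frac{1}{48} \cdot 10 = -46367 + \frac{5}{48} = - \frac{2225611}{48}$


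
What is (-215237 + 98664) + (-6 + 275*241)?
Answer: -50304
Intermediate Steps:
(-215237 + 98664) + (-6 + 275*241) = -116573 + (-6 + 66275) = -116573 + 66269 = -50304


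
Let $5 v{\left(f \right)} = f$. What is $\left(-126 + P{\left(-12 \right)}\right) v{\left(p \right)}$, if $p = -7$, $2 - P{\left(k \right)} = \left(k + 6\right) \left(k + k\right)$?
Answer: $\frac{1876}{5} \approx 375.2$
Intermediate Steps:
$P{\left(k \right)} = 2 - 2 k \left(6 + k\right)$ ($P{\left(k \right)} = 2 - \left(k + 6\right) \left(k + k\right) = 2 - \left(6 + k\right) 2 k = 2 - 2 k \left(6 + k\right)$)
$v{\left(f \right)} = \frac{f}{5}$
$\left(-126 + P{\left(-12 \right)}\right) v{\left(p \right)} = \left(-126 - \left(-146 + 288\right)\right) \frac{1}{5} \left(-7\right) = \left(-126 + \left(2 + 144 - 288\right)\right) \left(- \frac{7}{5}\right) = \left(-126 - 142\right) \left(- \frac{7}{5}\right) = \left(-268\right) \left(- \frac{7}{5}\right) = \frac{1876}{5}$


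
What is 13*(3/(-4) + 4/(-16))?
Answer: -13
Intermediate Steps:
13*(3/(-4) + 4/(-16)) = 13*(3*(-¼) + 4*(-1/16)) = 13*(-¾ - ¼) = 13*(-1) = -13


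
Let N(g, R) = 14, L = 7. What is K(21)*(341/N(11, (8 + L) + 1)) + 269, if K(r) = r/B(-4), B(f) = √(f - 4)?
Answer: 269 - 1023*I*√2/8 ≈ 269.0 - 180.84*I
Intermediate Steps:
B(f) = √(-4 + f)
K(r) = -I*r*√2/4 (K(r) = r/(√(-4 - 4)) = r/(√(-8)) = r/((2*I*√2)) = r*(-I*√2/4) = -I*r*√2/4)
K(21)*(341/N(11, (8 + L) + 1)) + 269 = (-¼*I*21*√2)*(341/14) + 269 = (-21*I*√2/4)*(341*(1/14)) + 269 = -21*I*√2/4*(341/14) + 269 = -1023*I*√2/8 + 269 = 269 - 1023*I*√2/8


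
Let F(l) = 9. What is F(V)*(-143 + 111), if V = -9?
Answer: -288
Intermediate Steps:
F(V)*(-143 + 111) = 9*(-143 + 111) = 9*(-32) = -288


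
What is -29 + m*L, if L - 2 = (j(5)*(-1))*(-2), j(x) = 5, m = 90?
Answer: 1051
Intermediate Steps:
L = 12 (L = 2 + (5*(-1))*(-2) = 2 - 5*(-2) = 2 + 10 = 12)
-29 + m*L = -29 + 90*12 = -29 + 1080 = 1051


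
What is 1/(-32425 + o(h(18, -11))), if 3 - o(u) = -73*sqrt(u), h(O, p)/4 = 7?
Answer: -16211/525518436 - 73*sqrt(7)/525518436 ≈ -3.1215e-5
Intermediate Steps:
h(O, p) = 28 (h(O, p) = 4*7 = 28)
o(u) = 3 + 73*sqrt(u) (o(u) = 3 - (-73)*sqrt(u) = 3 + 73*sqrt(u))
1/(-32425 + o(h(18, -11))) = 1/(-32425 + (3 + 73*sqrt(28))) = 1/(-32425 + (3 + 73*(2*sqrt(7)))) = 1/(-32425 + (3 + 146*sqrt(7))) = 1/(-32422 + 146*sqrt(7))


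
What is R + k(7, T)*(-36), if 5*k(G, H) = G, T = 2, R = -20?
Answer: -352/5 ≈ -70.400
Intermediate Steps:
k(G, H) = G/5
R + k(7, T)*(-36) = -20 + ((⅕)*7)*(-36) = -20 + (7/5)*(-36) = -20 - 252/5 = -352/5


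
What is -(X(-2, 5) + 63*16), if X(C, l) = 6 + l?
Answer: -1019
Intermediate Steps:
-(X(-2, 5) + 63*16) = -((6 + 5) + 63*16) = -(11 + 1008) = -1*1019 = -1019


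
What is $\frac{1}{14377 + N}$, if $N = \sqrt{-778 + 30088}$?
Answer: $\frac{14377}{206668819} - \frac{\sqrt{29310}}{206668819} \approx 6.8737 \cdot 10^{-5}$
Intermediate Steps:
$N = \sqrt{29310} \approx 171.2$
$\frac{1}{14377 + N} = \frac{1}{14377 + \sqrt{29310}}$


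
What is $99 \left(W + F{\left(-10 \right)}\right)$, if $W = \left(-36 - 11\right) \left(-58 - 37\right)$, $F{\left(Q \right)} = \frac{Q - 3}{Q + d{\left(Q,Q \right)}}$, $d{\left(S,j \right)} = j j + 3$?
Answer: $\frac{13702656}{31} \approx 4.4202 \cdot 10^{5}$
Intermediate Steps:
$d{\left(S,j \right)} = 3 + j^{2}$ ($d{\left(S,j \right)} = j^{2} + 3 = 3 + j^{2}$)
$F{\left(Q \right)} = \frac{-3 + Q}{3 + Q + Q^{2}}$ ($F{\left(Q \right)} = \frac{Q - 3}{Q + \left(3 + Q^{2}\right)} = \frac{-3 + Q}{3 + Q + Q^{2}}$)
$W = 4465$ ($W = \left(-47\right) \left(-95\right) = 4465$)
$99 \left(W + F{\left(-10 \right)}\right) = 99 \left(4465 + \frac{-3 - 10}{3 - 10 + \left(-10\right)^{2}}\right) = 99 \left(4465 + \frac{1}{3 - 10 + 100} \left(-13\right)\right) = 99 \left(4465 + \frac{1}{93} \left(-13\right)\right) = 99 \left(4465 - \frac{13}{93}\right) = 99 \cdot \frac{415232}{93} = \frac{13702656}{31}$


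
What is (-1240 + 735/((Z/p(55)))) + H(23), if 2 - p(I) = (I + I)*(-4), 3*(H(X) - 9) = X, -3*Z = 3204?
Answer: -815695/534 ≈ -1527.5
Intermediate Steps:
Z = -1068 (Z = -⅓*3204 = -1068)
H(X) = 9 + X/3
p(I) = 2 + 8*I (p(I) = 2 - (I + I)*(-4) = 2 - 2*I*(-4) = 2 - (-8)*I = 2 + 8*I)
(-1240 + 735/((Z/p(55)))) + H(23) = (-1240 + 735/((-1068/(2 + 8*55)))) + (9 + (⅓)*23) = (-1240 + 735/((-1068/(2 + 440)))) + (9 + 23/3) = (-1240 + 735/((-1068/442))) + 50/3 = (-1240 + 735/((-1068*1/442))) + 50/3 = (-1240 + 735/(-534/221)) + 50/3 = (-1240 + 735*(-221/534)) + 50/3 = (-1240 - 54145/178) + 50/3 = -274865/178 + 50/3 = -815695/534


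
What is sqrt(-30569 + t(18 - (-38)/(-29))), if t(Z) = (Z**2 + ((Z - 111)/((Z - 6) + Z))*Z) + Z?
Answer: I*sqrt(4020382602643)/11513 ≈ 174.16*I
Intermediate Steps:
t(Z) = Z + Z**2 + Z*(-111 + Z)/(-6 + 2*Z) (t(Z) = (Z**2 + ((-111 + Z)/((-6 + Z) + Z))*Z) + Z = (Z**2 + ((-111 + Z)/(-6 + 2*Z))*Z) + Z = (Z**2 + Z*(-111 + Z)/(-6 + 2*Z)) + Z = Z + Z**2 + Z*(-111 + Z)/(-6 + 2*Z))
sqrt(-30569 + t(18 - (-38)/(-29))) = sqrt(-30569 + (18 - (-38)/(-29))*(-117 - 3*(18 - (-38)/(-29)) + 2*(18 - (-38)/(-29))**2)/(2*(-3 + (18 - (-38)/(-29))))) = sqrt(-30569 + (18 - (-38)*(-1)/29)*(-117 - 3*(18 - (-38)*(-1)/29) + 2*(18 - (-38)*(-1)/29)**2)/(2*(-3 + (18 - (-38)*(-1)/29)))) = sqrt(-30569 + (18 - 1*38/29)*(-117 - 3*(18 - 1*38/29) + 2*(18 - 1*38/29)**2)/(2*(-3 + (18 - 1*38/29)))) = sqrt(-30569 + (18 - 38/29)*(-117 - 3*(18 - 38/29) + 2*(18 - 38/29)**2)/(2*(-3 + (18 - 38/29)))) = sqrt(-30569 + (1/2)*(484/29)*(-117 - 3*484/29 + 2*(484/29)**2)/(-3 + 484/29)) = sqrt(-30569 + (1/2)*(484/29)*(-117 - 1452/29 + 2*(234256/841))/(397/29)) = sqrt(-30569 + (1/2)*(484/29)*(29/397)*(-117 - 1452/29 + 468512/841)) = sqrt(-30569 + (1/2)*(484/29)*(29/397)*(328007/841)) = sqrt(-30569 + 79377694/333877) = sqrt(-10126908319/333877) = I*sqrt(4020382602643)/11513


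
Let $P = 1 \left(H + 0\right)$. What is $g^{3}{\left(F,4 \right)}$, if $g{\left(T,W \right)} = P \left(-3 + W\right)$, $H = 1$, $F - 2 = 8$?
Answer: $1$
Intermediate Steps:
$F = 10$ ($F = 2 + 8 = 10$)
$P = 1$ ($P = 1 \left(1 + 0\right) = 1 \cdot 1 = 1$)
$g{\left(T,W \right)} = -3 + W$ ($g{\left(T,W \right)} = 1 \left(-3 + W\right) = -3 + W$)
$g^{3}{\left(F,4 \right)} = \left(-3 + 4\right)^{3} = 1^{3} = 1$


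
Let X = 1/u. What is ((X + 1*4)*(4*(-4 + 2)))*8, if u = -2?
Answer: -224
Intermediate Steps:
X = -½ (X = 1/(-2) = -½ ≈ -0.50000)
((X + 1*4)*(4*(-4 + 2)))*8 = ((-½ + 1*4)*(4*(-4 + 2)))*8 = ((-½ + 4)*(4*(-2)))*8 = ((7/2)*(-8))*8 = -28*8 = -224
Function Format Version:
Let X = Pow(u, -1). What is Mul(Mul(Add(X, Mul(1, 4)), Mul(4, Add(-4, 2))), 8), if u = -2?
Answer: -224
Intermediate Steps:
X = Rational(-1, 2) (X = Pow(-2, -1) = Rational(-1, 2) ≈ -0.50000)
Mul(Mul(Add(X, Mul(1, 4)), Mul(4, Add(-4, 2))), 8) = Mul(Mul(Add(Rational(-1, 2), Mul(1, 4)), Mul(4, Add(-4, 2))), 8) = Mul(Mul(Add(Rational(-1, 2), 4), Mul(4, -2)), 8) = Mul(Mul(Rational(7, 2), -8), 8) = Mul(-28, 8) = -224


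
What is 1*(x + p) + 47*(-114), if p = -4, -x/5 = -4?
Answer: -5342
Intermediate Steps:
x = 20 (x = -5*(-4) = 20)
1*(x + p) + 47*(-114) = 1*(20 - 4) + 47*(-114) = 1*16 - 5358 = 16 - 5358 = -5342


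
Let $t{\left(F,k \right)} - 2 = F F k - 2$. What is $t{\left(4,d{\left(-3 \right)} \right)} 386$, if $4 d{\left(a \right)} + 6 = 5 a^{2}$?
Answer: $60216$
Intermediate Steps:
$d{\left(a \right)} = - \frac{3}{2} + \frac{5 a^{2}}{4}$
$t{\left(F,k \right)} = k F^{2}$ ($t{\left(F,k \right)} = 2 + \left(F F k - 2\right) = 2 + \left(F^{2} k - 2\right) = 2 + \left(k F^{2} - 2\right) = 2 + \left(-2 + k F^{2}\right) = k F^{2}$)
$t{\left(4,d{\left(-3 \right)} \right)} 386 = \left(- \frac{3}{2} + \frac{5 \left(-3\right)^{2}}{4}\right) 4^{2} \cdot 386 = \left(- \frac{3}{2} + \frac{5}{4} \cdot 9\right) 16 \cdot 386 = \left(- \frac{3}{2} + \frac{45}{4}\right) 16 \cdot 386 = \frac{39}{4} \cdot 16 \cdot 386 = 156 \cdot 386 = 60216$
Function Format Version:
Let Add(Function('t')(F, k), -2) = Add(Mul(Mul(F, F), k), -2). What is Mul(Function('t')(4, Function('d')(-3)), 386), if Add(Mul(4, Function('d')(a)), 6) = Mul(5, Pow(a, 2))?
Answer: 60216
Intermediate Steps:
Function('d')(a) = Add(Rational(-3, 2), Mul(Rational(5, 4), Pow(a, 2))) (Function('d')(a) = Add(Rational(-3, 2), Mul(Rational(1, 4), Mul(5, Pow(a, 2)))) = Add(Rational(-3, 2), Mul(Rational(5, 4), Pow(a, 2))))
Function('t')(F, k) = Mul(k, Pow(F, 2)) (Function('t')(F, k) = Add(2, Add(Mul(Mul(F, F), k), -2)) = Add(2, Add(Mul(Pow(F, 2), k), -2)) = Add(2, Add(Mul(k, Pow(F, 2)), -2)) = Add(2, Add(-2, Mul(k, Pow(F, 2)))) = Mul(k, Pow(F, 2)))
Mul(Function('t')(4, Function('d')(-3)), 386) = Mul(Mul(Add(Rational(-3, 2), Mul(Rational(5, 4), Pow(-3, 2))), Pow(4, 2)), 386) = Mul(Mul(Add(Rational(-3, 2), Mul(Rational(5, 4), 9)), 16), 386) = Mul(Mul(Add(Rational(-3, 2), Rational(45, 4)), 16), 386) = Mul(Mul(Rational(39, 4), 16), 386) = Mul(156, 386) = 60216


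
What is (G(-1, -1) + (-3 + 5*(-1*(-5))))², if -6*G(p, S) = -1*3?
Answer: 2025/4 ≈ 506.25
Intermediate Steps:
G(p, S) = ½ (G(p, S) = -(-1)*3/6 = -⅙*(-3) = ½)
(G(-1, -1) + (-3 + 5*(-1*(-5))))² = (½ + (-3 + 5*(-1*(-5))))² = (½ + (-3 + 5*5))² = (½ + (-3 + 25))² = (½ + 22)² = (45/2)² = 2025/4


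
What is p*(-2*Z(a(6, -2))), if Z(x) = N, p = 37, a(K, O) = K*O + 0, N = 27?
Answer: -1998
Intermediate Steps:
a(K, O) = K*O
Z(x) = 27
p*(-2*Z(a(6, -2))) = 37*(-2*27) = 37*(-54) = -1998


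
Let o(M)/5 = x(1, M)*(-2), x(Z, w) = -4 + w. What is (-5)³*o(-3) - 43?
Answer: -8793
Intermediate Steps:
o(M) = 40 - 10*M (o(M) = 5*((-4 + M)*(-2)) = 5*(8 - 2*M) = 40 - 10*M)
(-5)³*o(-3) - 43 = (-5)³*(40 - 10*(-3)) - 43 = -125*(40 + 30) - 43 = -125*70 - 43 = -8750 - 43 = -8793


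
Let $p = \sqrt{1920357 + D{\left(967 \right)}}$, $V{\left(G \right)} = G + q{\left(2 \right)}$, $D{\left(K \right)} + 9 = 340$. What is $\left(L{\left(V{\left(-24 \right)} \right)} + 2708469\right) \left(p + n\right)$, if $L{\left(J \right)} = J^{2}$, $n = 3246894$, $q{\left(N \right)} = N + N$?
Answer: $8795410502886 + 10835476 \sqrt{120043} \approx 8.7992 \cdot 10^{12}$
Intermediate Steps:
$D{\left(K \right)} = 331$ ($D{\left(K \right)} = -9 + 340 = 331$)
$q{\left(N \right)} = 2 N$
$V{\left(G \right)} = 4 + G$ ($V{\left(G \right)} = G + 2 \cdot 2 = G + 4 = 4 + G$)
$p = 4 \sqrt{120043}$ ($p = \sqrt{1920357 + 331} = \sqrt{1920688} = 4 \sqrt{120043} \approx 1385.9$)
$\left(L{\left(V{\left(-24 \right)} \right)} + 2708469\right) \left(p + n\right) = \left(\left(4 - 24\right)^{2} + 2708469\right) \left(4 \sqrt{120043} + 3246894\right) = \left(\left(-20\right)^{2} + 2708469\right) \left(3246894 + 4 \sqrt{120043}\right) = \left(400 + 2708469\right) \left(3246894 + 4 \sqrt{120043}\right) = 2708869 \left(3246894 + 4 \sqrt{120043}\right) = 8795410502886 + 10835476 \sqrt{120043}$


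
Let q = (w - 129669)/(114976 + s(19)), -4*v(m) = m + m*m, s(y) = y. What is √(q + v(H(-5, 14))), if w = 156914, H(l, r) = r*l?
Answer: I*√2554346538626/45998 ≈ 34.746*I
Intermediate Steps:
H(l, r) = l*r
v(m) = -m/4 - m²/4 (v(m) = -(m + m*m)/4 = -(m + m²)/4 = -m/4 - m²/4)
q = 5449/22999 (q = (156914 - 129669)/(114976 + 19) = 27245/114995 = 27245*(1/114995) = 5449/22999 ≈ 0.23692)
√(q + v(H(-5, 14))) = √(5449/22999 - (-5*14)*(1 - 5*14)/4) = √(5449/22999 - ¼*(-70)*(1 - 70)) = √(5449/22999 - ¼*(-70)*(-69)) = √(5449/22999 - 2415/2) = √(-55531687/45998) = I*√2554346538626/45998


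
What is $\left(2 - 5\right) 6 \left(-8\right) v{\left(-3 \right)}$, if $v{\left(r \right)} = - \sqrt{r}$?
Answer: $- 144 i \sqrt{3} \approx - 249.42 i$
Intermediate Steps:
$\left(2 - 5\right) 6 \left(-8\right) v{\left(-3 \right)} = \left(2 - 5\right) 6 \left(-8\right) \left(- \sqrt{-3}\right) = \left(-3\right) 6 \left(-8\right) \left(- i \sqrt{3}\right) = \left(-18\right) \left(-8\right) \left(- i \sqrt{3}\right) = 144 \left(- i \sqrt{3}\right) = - 144 i \sqrt{3}$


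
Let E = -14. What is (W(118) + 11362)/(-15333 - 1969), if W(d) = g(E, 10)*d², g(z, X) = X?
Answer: -75301/8651 ≈ -8.7043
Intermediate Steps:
W(d) = 10*d²
(W(118) + 11362)/(-15333 - 1969) = (10*118² + 11362)/(-15333 - 1969) = (10*13924 + 11362)/(-17302) = (139240 + 11362)*(-1/17302) = 150602*(-1/17302) = -75301/8651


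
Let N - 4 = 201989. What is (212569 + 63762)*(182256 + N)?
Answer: 106179910419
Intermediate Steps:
N = 201993 (N = 4 + 201989 = 201993)
(212569 + 63762)*(182256 + N) = (212569 + 63762)*(182256 + 201993) = 276331*384249 = 106179910419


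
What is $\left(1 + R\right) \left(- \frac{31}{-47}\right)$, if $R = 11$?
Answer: $\frac{372}{47} \approx 7.9149$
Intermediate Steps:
$\left(1 + R\right) \left(- \frac{31}{-47}\right) = \left(1 + 11\right) \left(- \frac{31}{-47}\right) = 12 \left(\left(-31\right) \left(- \frac{1}{47}\right)\right) = 12 \cdot \frac{31}{47} = \frac{372}{47}$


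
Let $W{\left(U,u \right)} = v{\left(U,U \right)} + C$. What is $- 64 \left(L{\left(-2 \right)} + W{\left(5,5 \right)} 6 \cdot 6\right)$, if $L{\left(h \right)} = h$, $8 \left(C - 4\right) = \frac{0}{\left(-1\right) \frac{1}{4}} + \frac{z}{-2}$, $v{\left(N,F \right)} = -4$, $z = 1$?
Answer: $272$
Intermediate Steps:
$C = \frac{63}{16}$ ($C = 4 + \frac{\frac{0}{\left(-1\right) \frac{1}{4}} + 1 \frac{1}{-2}}{8} = 4 + \frac{\frac{0}{\left(-1\right) \frac{1}{4}} + 1 \left(- \frac{1}{2}\right)}{8} = 4 + \frac{\frac{0}{- \frac{1}{4}} - \frac{1}{2}}{8} = 4 + \frac{0 \left(-4\right) - \frac{1}{2}}{8} = 4 + \frac{0 - \frac{1}{2}}{8} = 4 + \frac{1}{8} \left(- \frac{1}{2}\right) = 4 - \frac{1}{16} = \frac{63}{16} \approx 3.9375$)
$W{\left(U,u \right)} = - \frac{1}{16}$ ($W{\left(U,u \right)} = -4 + \frac{63}{16} = - \frac{1}{16}$)
$- 64 \left(L{\left(-2 \right)} + W{\left(5,5 \right)} 6 \cdot 6\right) = - 64 \left(-2 + \left(- \frac{1}{16}\right) 6 \cdot 6\right) = - 64 \left(-2 - \frac{9}{4}\right) = \left(-64\right) \left(- \frac{17}{4}\right) = 272$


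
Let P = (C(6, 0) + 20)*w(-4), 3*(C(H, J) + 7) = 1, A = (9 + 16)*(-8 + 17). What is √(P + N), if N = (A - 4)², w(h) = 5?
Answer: √440169/3 ≈ 221.15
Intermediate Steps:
A = 225 (A = 25*9 = 225)
C(H, J) = -20/3 (C(H, J) = -7 + (⅓)*1 = -7 + ⅓ = -20/3)
P = 200/3 (P = (-20/3 + 20)*5 = (40/3)*5 = 200/3 ≈ 66.667)
N = 48841 (N = (225 - 4)² = 221² = 48841)
√(P + N) = √(200/3 + 48841) = √(146723/3) = √440169/3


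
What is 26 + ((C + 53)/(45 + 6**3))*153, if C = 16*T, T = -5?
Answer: 295/29 ≈ 10.172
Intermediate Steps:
C = -80 (C = 16*(-5) = -80)
26 + ((C + 53)/(45 + 6**3))*153 = 26 + ((-80 + 53)/(45 + 6**3))*153 = 26 - 27/(45 + 216)*153 = 26 - 27/261*153 = 26 - 27*1/261*153 = 26 - 3/29*153 = 26 - 459/29 = 295/29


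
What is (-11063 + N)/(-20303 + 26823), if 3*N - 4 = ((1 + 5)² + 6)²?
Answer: -31421/19560 ≈ -1.6064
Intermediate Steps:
N = 1768/3 (N = 4/3 + ((1 + 5)² + 6)²/3 = 4/3 + (6² + 6)²/3 = 4/3 + (36 + 6)²/3 = 4/3 + (⅓)*42² = 4/3 + (⅓)*1764 = 4/3 + 588 = 1768/3 ≈ 589.33)
(-11063 + N)/(-20303 + 26823) = (-11063 + 1768/3)/(-20303 + 26823) = -31421/3/6520 = -31421/3*1/6520 = -31421/19560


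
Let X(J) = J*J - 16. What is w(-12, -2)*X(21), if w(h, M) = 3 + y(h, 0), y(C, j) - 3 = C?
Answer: -2550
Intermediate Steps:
y(C, j) = 3 + C
w(h, M) = 6 + h (w(h, M) = 3 + (3 + h) = 6 + h)
X(J) = -16 + J**2 (X(J) = J**2 - 16 = -16 + J**2)
w(-12, -2)*X(21) = (6 - 12)*(-16 + 21**2) = -6*(-16 + 441) = -6*425 = -2550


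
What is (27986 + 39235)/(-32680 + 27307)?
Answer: -7469/597 ≈ -12.511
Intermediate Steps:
(27986 + 39235)/(-32680 + 27307) = 67221/(-5373) = 67221*(-1/5373) = -7469/597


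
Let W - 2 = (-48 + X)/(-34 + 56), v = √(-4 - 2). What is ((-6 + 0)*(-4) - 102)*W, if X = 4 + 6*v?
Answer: -234*I*√6/11 ≈ -52.107*I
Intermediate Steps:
v = I*√6 (v = √(-6) = I*√6 ≈ 2.4495*I)
X = 4 + 6*I*√6 (X = 4 + 6*(I*√6) = 4 + 6*I*√6 ≈ 4.0 + 14.697*I)
W = 3*I*√6/11 (W = 2 + (-48 + (4 + 6*I*√6))/(-34 + 56) = 2 + (-44 + 6*I*√6)/22 = 2 + (-44 + 6*I*√6)*(1/22) = 2 + (-2 + 3*I*√6/11) = 3*I*√6/11 ≈ 0.66804*I)
((-6 + 0)*(-4) - 102)*W = ((-6 + 0)*(-4) - 102)*(3*I*√6/11) = (-6*(-4) - 102)*(3*I*√6/11) = (24 - 102)*(3*I*√6/11) = -234*I*√6/11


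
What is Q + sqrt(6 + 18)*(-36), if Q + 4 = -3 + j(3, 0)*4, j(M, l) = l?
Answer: -7 - 72*sqrt(6) ≈ -183.36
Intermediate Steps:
Q = -7 (Q = -4 + (-3 + 0*4) = -4 + (-3 + 0) = -4 - 3 = -7)
Q + sqrt(6 + 18)*(-36) = -7 + sqrt(6 + 18)*(-36) = -7 + sqrt(24)*(-36) = -7 + (2*sqrt(6))*(-36) = -7 - 72*sqrt(6)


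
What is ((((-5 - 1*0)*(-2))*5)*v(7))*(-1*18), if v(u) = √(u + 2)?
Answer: -2700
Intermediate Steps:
v(u) = √(2 + u)
((((-5 - 1*0)*(-2))*5)*v(7))*(-1*18) = ((((-5 - 1*0)*(-2))*5)*√(2 + 7))*(-1*18) = ((((-5 + 0)*(-2))*5)*√9)*(-18) = ((-5*(-2)*5)*3)*(-18) = ((10*5)*3)*(-18) = (50*3)*(-18) = 150*(-18) = -2700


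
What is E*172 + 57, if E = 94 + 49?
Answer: 24653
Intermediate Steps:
E = 143
E*172 + 57 = 143*172 + 57 = 24596 + 57 = 24653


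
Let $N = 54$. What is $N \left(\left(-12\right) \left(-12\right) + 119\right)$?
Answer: $14202$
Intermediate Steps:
$N \left(\left(-12\right) \left(-12\right) + 119\right) = 54 \left(\left(-12\right) \left(-12\right) + 119\right) = 54 \left(144 + 119\right) = 54 \cdot 263 = 14202$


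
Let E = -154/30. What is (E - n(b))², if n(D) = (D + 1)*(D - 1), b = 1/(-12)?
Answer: 8886361/518400 ≈ 17.142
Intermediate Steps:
b = -1/12 ≈ -0.083333
E = -77/15 (E = -154*1/30 = -77/15 ≈ -5.1333)
n(D) = (1 + D)*(-1 + D)
(E - n(b))² = (-77/15 - (-1 + (-1/12)²))² = (-77/15 - (-1 + 1/144))² = (-77/15 - 1*(-143/144))² = (-77/15 + 143/144)² = (-2981/720)² = 8886361/518400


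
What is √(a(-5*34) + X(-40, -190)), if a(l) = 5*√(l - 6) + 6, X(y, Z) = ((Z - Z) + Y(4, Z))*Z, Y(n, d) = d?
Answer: √(36106 + 20*I*√11) ≈ 190.02 + 0.175*I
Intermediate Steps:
X(y, Z) = Z² (X(y, Z) = ((Z - Z) + Z)*Z = (0 + Z)*Z = Z*Z = Z²)
a(l) = 6 + 5*√(-6 + l) (a(l) = 5*√(-6 + l) + 6 = 6 + 5*√(-6 + l))
√(a(-5*34) + X(-40, -190)) = √((6 + 5*√(-6 - 5*34)) + (-190)²) = √((6 + 5*√(-6 - 170)) + 36100) = √((6 + 5*√(-176)) + 36100) = √((6 + 5*(4*I*√11)) + 36100) = √((6 + 20*I*√11) + 36100) = √(36106 + 20*I*√11)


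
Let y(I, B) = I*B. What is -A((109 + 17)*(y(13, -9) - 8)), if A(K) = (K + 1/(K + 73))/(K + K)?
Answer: -246912751/493825500 ≈ -0.50000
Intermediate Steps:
y(I, B) = B*I
A(K) = (K + 1/(73 + K))/(2*K) (A(K) = (K + 1/(73 + K))/((2*K)) = (K + 1/(73 + K))*(1/(2*K)) = (K + 1/(73 + K))/(2*K))
-A((109 + 17)*(y(13, -9) - 8)) = -(1 + ((109 + 17)*(-9*13 - 8))² + 73*((109 + 17)*(-9*13 - 8)))/(2*((109 + 17)*(-9*13 - 8))*(73 + (109 + 17)*(-9*13 - 8))) = -(1 + (126*(-117 - 8))² + 73*(126*(-117 - 8)))/(2*(126*(-117 - 8))*(73 + 126*(-117 - 8))) = -(1 + (126*(-125))² + 73*(126*(-125)))/(2*(126*(-125))*(73 + 126*(-125))) = -(1 + (-15750)² + 73*(-15750))/(2*(-15750)*(73 - 15750)) = -(-1)*(1 + 248062500 - 1149750)/(2*15750*(-15677)) = -(-1)*(-1)*246912751/(2*15750*15677) = -1*246912751/493825500 = -246912751/493825500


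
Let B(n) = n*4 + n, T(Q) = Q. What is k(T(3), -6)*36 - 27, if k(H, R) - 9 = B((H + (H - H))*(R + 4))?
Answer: -783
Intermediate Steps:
B(n) = 5*n (B(n) = 4*n + n = 5*n)
k(H, R) = 9 + 5*H*(4 + R) (k(H, R) = 9 + 5*((H + (H - H))*(R + 4)) = 9 + 5*((H + 0)*(4 + R)) = 9 + 5*(H*(4 + R)) = 9 + 5*H*(4 + R))
k(T(3), -6)*36 - 27 = (9 + 5*3*(4 - 6))*36 - 27 = (9 + 5*3*(-2))*36 - 27 = (9 - 30)*36 - 27 = -21*36 - 27 = -756 - 27 = -783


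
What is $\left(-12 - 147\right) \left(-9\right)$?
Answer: $1431$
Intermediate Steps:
$\left(-12 - 147\right) \left(-9\right) = \left(-159\right) \left(-9\right) = 1431$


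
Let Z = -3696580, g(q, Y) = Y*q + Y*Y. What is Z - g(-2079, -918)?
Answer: -6447826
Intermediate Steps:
g(q, Y) = Y² + Y*q (g(q, Y) = Y*q + Y² = Y² + Y*q)
Z - g(-2079, -918) = -3696580 - (-918)*(-918 - 2079) = -3696580 - (-918)*(-2997) = -3696580 - 1*2751246 = -3696580 - 2751246 = -6447826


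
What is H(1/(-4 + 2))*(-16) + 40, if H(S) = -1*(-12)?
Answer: -152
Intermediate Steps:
H(S) = 12
H(1/(-4 + 2))*(-16) + 40 = 12*(-16) + 40 = -192 + 40 = -152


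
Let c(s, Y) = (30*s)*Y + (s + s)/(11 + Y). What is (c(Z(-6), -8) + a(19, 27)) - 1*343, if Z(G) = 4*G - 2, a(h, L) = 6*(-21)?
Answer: 17261/3 ≈ 5753.7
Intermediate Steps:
a(h, L) = -126
Z(G) = -2 + 4*G
c(s, Y) = 2*s/(11 + Y) + 30*Y*s (c(s, Y) = 30*Y*s + (2*s)/(11 + Y) = 30*Y*s + 2*s/(11 + Y) = 2*s/(11 + Y) + 30*Y*s)
(c(Z(-6), -8) + a(19, 27)) - 1*343 = (2*(-2 + 4*(-6))*(1 + 15*(-8)² + 165*(-8))/(11 - 8) - 126) - 1*343 = (2*(-2 - 24)*(1 + 15*64 - 1320)/3 - 126) - 343 = (2*(-26)*(⅓)*(1 + 960 - 1320) - 126) - 343 = (2*(-26)*(⅓)*(-359) - 126) - 343 = (18668/3 - 126) - 343 = 18290/3 - 343 = 17261/3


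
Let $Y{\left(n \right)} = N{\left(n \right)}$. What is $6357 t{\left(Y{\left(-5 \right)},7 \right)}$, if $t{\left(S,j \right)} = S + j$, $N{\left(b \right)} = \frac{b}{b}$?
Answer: $50856$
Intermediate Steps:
$N{\left(b \right)} = 1$
$Y{\left(n \right)} = 1$
$6357 t{\left(Y{\left(-5 \right)},7 \right)} = 6357 \left(1 + 7\right) = 6357 \cdot 8 = 50856$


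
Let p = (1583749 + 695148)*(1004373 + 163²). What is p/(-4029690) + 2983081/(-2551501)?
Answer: -2997267797616233432/5140879032345 ≈ -5.8303e+5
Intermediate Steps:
p = 2349410630974 (p = 2278897*(1004373 + 26569) = 2278897*1030942 = 2349410630974)
p/(-4029690) + 2983081/(-2551501) = 2349410630974/(-4029690) + 2983081/(-2551501) = 2349410630974*(-1/4029690) + 2983081*(-1/2551501) = -1174705315487/2014845 - 2983081/2551501 = -2997267797616233432/5140879032345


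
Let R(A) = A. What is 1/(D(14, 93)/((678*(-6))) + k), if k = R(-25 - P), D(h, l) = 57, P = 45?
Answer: -1356/94939 ≈ -0.014283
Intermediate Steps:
k = -70 (k = -25 - 1*45 = -25 - 45 = -70)
1/(D(14, 93)/((678*(-6))) + k) = 1/(57/((678*(-6))) - 70) = 1/(57/(-4068) - 70) = 1/(57*(-1/4068) - 70) = 1/(-19/1356 - 70) = 1/(-94939/1356) = -1356/94939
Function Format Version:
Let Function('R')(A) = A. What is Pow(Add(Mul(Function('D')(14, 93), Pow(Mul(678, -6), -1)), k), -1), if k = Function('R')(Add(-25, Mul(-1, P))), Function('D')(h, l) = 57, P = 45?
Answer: Rational(-1356, 94939) ≈ -0.014283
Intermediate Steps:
k = -70 (k = Add(-25, Mul(-1, 45)) = Add(-25, -45) = -70)
Pow(Add(Mul(Function('D')(14, 93), Pow(Mul(678, -6), -1)), k), -1) = Pow(Add(Mul(57, Pow(Mul(678, -6), -1)), -70), -1) = Pow(Add(Mul(57, Pow(-4068, -1)), -70), -1) = Pow(Add(Mul(57, Rational(-1, 4068)), -70), -1) = Pow(Add(Rational(-19, 1356), -70), -1) = Pow(Rational(-94939, 1356), -1) = Rational(-1356, 94939)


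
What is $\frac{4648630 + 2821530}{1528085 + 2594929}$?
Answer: $\frac{3735080}{2061507} \approx 1.8118$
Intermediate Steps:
$\frac{4648630 + 2821530}{1528085 + 2594929} = \frac{7470160}{4123014} = 7470160 \cdot \frac{1}{4123014} = \frac{3735080}{2061507}$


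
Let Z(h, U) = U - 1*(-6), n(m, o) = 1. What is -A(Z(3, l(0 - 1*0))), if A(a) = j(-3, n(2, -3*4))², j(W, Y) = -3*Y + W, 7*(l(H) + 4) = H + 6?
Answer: -36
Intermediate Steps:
l(H) = -22/7 + H/7 (l(H) = -4 + (H + 6)/7 = -4 + (6 + H)/7 = -4 + (6/7 + H/7) = -22/7 + H/7)
j(W, Y) = W - 3*Y
Z(h, U) = 6 + U (Z(h, U) = U + 6 = 6 + U)
A(a) = 36 (A(a) = (-3 - 3*1)² = (-3 - 3)² = (-6)² = 36)
-A(Z(3, l(0 - 1*0))) = -1*36 = -36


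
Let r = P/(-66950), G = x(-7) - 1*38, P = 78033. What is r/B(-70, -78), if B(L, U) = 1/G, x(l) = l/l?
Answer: 2887221/66950 ≈ 43.125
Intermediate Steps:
x(l) = 1
G = -37 (G = 1 - 1*38 = 1 - 38 = -37)
B(L, U) = -1/37 (B(L, U) = 1/(-37) = -1/37)
r = -78033/66950 (r = 78033/(-66950) = 78033*(-1/66950) = -78033/66950 ≈ -1.1655)
r/B(-70, -78) = -78033/(66950*(-1/37)) = -78033/66950*(-37) = 2887221/66950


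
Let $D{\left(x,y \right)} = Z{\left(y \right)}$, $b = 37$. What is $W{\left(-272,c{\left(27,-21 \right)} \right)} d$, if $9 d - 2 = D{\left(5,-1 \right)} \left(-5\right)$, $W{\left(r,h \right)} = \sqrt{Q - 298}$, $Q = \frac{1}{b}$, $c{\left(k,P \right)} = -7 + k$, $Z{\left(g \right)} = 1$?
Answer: $- \frac{35 i \sqrt{37}}{37} \approx - 5.754 i$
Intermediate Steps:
$D{\left(x,y \right)} = 1$
$Q = \frac{1}{37} \approx 0.027027$
$W{\left(r,h \right)} = \frac{105 i \sqrt{37}}{37}$ ($W{\left(r,h \right)} = \sqrt{\frac{1}{37} - 298} = \sqrt{- \frac{11025}{37}} = \frac{105 i \sqrt{37}}{37}$)
$d = - \frac{1}{3}$ ($d = \frac{2}{9} + \frac{1 \left(-5\right)}{9} = \frac{2}{9} + \frac{1}{9} \left(-5\right) = \frac{2}{9} - \frac{5}{9} = - \frac{1}{3} \approx -0.33333$)
$W{\left(-272,c{\left(27,-21 \right)} \right)} d = \frac{105 i \sqrt{37}}{37} \left(- \frac{1}{3}\right) = - \frac{35 i \sqrt{37}}{37}$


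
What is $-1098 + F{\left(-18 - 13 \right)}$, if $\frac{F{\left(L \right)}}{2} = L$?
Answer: $-1160$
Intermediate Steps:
$F{\left(L \right)} = 2 L$
$-1098 + F{\left(-18 - 13 \right)} = -1098 + 2 \left(-18 - 13\right) = -1098 + 2 \left(-31\right) = -1098 - 62 = -1160$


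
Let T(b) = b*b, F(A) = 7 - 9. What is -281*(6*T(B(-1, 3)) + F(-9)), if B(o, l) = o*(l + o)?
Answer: -6182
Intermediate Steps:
F(A) = -2
T(b) = b²
-281*(6*T(B(-1, 3)) + F(-9)) = -281*(6*(-(3 - 1))² - 2) = -281*(6*(-1*2)² - 2) = -281*(6*(-2)² - 2) = -281*(6*4 - 2) = -281*(24 - 2) = -281*22 = -6182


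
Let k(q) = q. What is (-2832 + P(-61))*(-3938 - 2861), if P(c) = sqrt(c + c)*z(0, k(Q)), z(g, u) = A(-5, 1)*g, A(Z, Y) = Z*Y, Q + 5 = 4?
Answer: 19254768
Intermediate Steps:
Q = -1 (Q = -5 + 4 = -1)
A(Z, Y) = Y*Z
z(g, u) = -5*g (z(g, u) = (1*(-5))*g = -5*g)
P(c) = 0 (P(c) = sqrt(c + c)*(-5*0) = sqrt(2*c)*0 = (sqrt(2)*sqrt(c))*0 = 0)
(-2832 + P(-61))*(-3938 - 2861) = (-2832 + 0)*(-3938 - 2861) = -2832*(-6799) = 19254768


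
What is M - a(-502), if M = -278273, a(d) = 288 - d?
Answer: -279063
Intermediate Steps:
M - a(-502) = -278273 - (288 - 1*(-502)) = -278273 - (288 + 502) = -278273 - 1*790 = -278273 - 790 = -279063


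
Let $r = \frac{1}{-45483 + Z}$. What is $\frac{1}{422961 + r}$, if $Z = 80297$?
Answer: $\frac{34814}{14724964255} \approx 2.3643 \cdot 10^{-6}$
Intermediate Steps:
$r = \frac{1}{34814}$ ($r = \frac{1}{-45483 + 80297} = \frac{1}{34814} \approx 2.8724 \cdot 10^{-5}$)
$\frac{1}{422961 + r} = \frac{1}{422961 + \frac{1}{34814}} = \frac{1}{\frac{14724964255}{34814}} = \frac{34814}{14724964255}$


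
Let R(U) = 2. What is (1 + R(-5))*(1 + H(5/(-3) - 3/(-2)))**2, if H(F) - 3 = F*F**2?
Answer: 744769/15552 ≈ 47.889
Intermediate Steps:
H(F) = 3 + F**3 (H(F) = 3 + F*F**2 = 3 + F**3)
(1 + R(-5))*(1 + H(5/(-3) - 3/(-2)))**2 = (1 + 2)*(1 + (3 + (5/(-3) - 3/(-2))**3))**2 = 3*(1 + (3 + (5*(-1/3) - 3*(-1/2))**3))**2 = 3*(1 + (3 + (-5/3 + 3/2)**3))**2 = 3*(1 + (3 + (-1/6)**3))**2 = 3*(1 + (3 - 1/216))**2 = 3*(1 + 647/216)**2 = 3*(863/216)**2 = 3*(744769/46656) = 744769/15552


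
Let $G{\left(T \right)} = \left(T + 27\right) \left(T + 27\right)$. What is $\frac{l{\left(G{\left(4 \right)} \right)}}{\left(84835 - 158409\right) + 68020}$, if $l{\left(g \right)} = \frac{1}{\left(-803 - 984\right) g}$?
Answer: $\frac{1}{9537923078} \approx 1.0484 \cdot 10^{-10}$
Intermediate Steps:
$G{\left(T \right)} = \left(27 + T\right)^{2}$ ($G{\left(T \right)} = \left(27 + T\right) \left(27 + T\right) = \left(27 + T\right)^{2}$)
$l{\left(g \right)} = - \frac{1}{1787 g}$ ($l{\left(g \right)} = \frac{1}{\left(-1787\right) g} = - \frac{1}{1787 g}$)
$\frac{l{\left(G{\left(4 \right)} \right)}}{\left(84835 - 158409\right) + 68020} = \frac{\left(- \frac{1}{1787}\right) \frac{1}{\left(27 + 4\right)^{2}}}{\left(84835 - 158409\right) + 68020} = \frac{\left(- \frac{1}{1787}\right) \frac{1}{31^{2}}}{-73574 + 68020} = \frac{\left(- \frac{1}{1787}\right) \frac{1}{961}}{-5554} = \left(- \frac{1}{1787}\right) \frac{1}{961} \left(- \frac{1}{5554}\right) = \left(- \frac{1}{1717307}\right) \left(- \frac{1}{5554}\right) = \frac{1}{9537923078}$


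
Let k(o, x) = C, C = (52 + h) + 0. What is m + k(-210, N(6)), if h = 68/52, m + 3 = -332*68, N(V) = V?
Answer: -292834/13 ≈ -22526.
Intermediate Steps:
m = -22579 (m = -3 - 332*68 = -3 - 22576 = -22579)
h = 17/13 (h = 68*(1/52) = 17/13 ≈ 1.3077)
C = 693/13 (C = (52 + 17/13) + 0 = 693/13 + 0 = 693/13 ≈ 53.308)
k(o, x) = 693/13
m + k(-210, N(6)) = -22579 + 693/13 = -292834/13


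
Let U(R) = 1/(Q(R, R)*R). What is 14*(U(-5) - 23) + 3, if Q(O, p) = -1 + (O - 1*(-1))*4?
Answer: -27101/85 ≈ -318.84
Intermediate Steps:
Q(O, p) = 3 + 4*O (Q(O, p) = -1 + (O + 1)*4 = -1 + (1 + O)*4 = -1 + (4 + 4*O) = 3 + 4*O)
U(R) = 1/(R*(3 + 4*R)) (U(R) = 1/((3 + 4*R)*R) = 1/(R*(3 + 4*R)))
14*(U(-5) - 23) + 3 = 14*(1/((-5)*(3 + 4*(-5))) - 23) + 3 = 14*(-1/(5*(3 - 20)) - 23) + 3 = 14*(-⅕/(-17) - 23) + 3 = 14*(-⅕*(-1/17) - 23) + 3 = 14*(1/85 - 23) + 3 = 14*(-1954/85) + 3 = -27356/85 + 3 = -27101/85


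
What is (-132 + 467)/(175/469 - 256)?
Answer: -22445/17127 ≈ -1.3105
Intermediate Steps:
(-132 + 467)/(175/469 - 256) = 335/(175*(1/469) - 256) = 335/(25/67 - 256) = 335/(-17127/67) = 335*(-67/17127) = -22445/17127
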